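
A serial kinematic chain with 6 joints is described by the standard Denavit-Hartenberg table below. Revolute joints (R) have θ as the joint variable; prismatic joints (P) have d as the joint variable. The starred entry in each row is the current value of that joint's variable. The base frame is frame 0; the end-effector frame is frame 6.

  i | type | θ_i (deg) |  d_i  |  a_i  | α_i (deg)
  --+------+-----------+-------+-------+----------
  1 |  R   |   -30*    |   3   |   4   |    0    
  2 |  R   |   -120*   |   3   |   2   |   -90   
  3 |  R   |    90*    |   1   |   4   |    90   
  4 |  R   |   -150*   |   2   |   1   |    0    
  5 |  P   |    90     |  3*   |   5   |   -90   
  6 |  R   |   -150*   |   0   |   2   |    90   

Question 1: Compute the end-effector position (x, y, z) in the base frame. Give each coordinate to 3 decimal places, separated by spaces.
-4.629 -3.982 1.232

after link 1: o_1 = (3.4641, -2.0000, 3.0000)
after link 2: o_2 = (1.7321, -3.0000, 6.0000)
after link 3: o_3 = (2.2321, -3.8660, 2.0000)
after link 4: o_4 = (0.2500, -4.4330, 2.8660)
after link 5: o_5 = (-4.5131, -2.1830, 0.3660)
after link 6: o_6 = (-4.6292, -3.9821, 1.2321)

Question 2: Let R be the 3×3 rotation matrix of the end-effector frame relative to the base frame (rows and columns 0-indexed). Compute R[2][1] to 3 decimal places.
End-effector y-axis (col 1 of R) = (0.2500,-0.4330,-0.8660)
R[2][1] = -0.8660

-0.866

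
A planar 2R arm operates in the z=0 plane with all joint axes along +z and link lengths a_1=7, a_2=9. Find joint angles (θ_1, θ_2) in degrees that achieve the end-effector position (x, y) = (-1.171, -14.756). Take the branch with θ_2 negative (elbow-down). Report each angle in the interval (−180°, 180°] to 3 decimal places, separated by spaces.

-69.079 -44.990

cos θ_2 = (219.1108−7²−9²)/(2·7·9) = 0.7072; θ_2 = -44.9901° (elbow-down)
β = atan2(-14.7560,-1.1710) = -94.5373°; ψ = atan2(-6.3629,13.3651) = -25.4583°
θ_1 = β − ψ = -69.0791°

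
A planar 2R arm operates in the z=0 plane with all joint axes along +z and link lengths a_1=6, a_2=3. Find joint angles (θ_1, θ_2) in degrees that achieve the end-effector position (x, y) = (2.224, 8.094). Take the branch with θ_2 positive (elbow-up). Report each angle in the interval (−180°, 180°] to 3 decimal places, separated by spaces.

cos θ_2 = (70.4590−6²−3²)/(2·6·3) = 0.7072; θ_2 = 44.9929° (elbow-up)
β = atan2(8.0940,2.2240) = 74.6359°; ψ = atan2(2.1211,8.1216) = 14.6366°
θ_1 = β − ψ = 59.9993°

59.999 44.993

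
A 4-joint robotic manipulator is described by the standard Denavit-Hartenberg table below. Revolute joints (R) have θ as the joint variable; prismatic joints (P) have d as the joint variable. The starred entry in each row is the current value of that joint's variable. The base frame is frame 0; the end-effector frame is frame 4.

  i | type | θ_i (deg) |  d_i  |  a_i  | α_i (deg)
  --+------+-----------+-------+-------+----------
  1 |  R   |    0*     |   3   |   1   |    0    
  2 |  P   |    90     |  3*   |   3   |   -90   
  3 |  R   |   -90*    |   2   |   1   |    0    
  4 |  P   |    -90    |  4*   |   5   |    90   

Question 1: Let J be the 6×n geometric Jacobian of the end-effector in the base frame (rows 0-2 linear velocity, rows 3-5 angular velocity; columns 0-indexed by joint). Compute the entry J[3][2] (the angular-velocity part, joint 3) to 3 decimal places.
axis z_2 = (-1.0000,0.0000,0.0000); lever o_n−o_2 = (-6.0000,-5.0000,1.0000)
cross product → J_v[:, 2] = (0.0000,1.0000,5.0000)
J_ω[:, 2] = z_2
entry J[3][2] = -1.0000

-1.000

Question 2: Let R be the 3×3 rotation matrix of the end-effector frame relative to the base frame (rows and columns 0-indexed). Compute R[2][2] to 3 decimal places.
-1.000

End-effector z-axis (col 2 of R) = (-0.0000,-0.0000,-1.0000)
R[2][2] = -1.0000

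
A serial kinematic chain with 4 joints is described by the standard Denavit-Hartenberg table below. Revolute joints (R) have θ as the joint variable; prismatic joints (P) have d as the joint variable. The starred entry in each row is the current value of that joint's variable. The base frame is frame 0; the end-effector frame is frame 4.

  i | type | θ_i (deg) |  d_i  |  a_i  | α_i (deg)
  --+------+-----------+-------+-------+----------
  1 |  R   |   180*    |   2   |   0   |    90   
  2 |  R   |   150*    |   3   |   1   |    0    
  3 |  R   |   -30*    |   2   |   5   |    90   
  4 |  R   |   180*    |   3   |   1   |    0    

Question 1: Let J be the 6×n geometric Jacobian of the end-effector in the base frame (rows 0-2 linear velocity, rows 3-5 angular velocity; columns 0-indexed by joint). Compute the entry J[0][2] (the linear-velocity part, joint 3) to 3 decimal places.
4.964

axis z_2 = (0.0000,1.0000,0.0000); lever o_n−o_2 = (-0.5981,2.0000,4.9641)
cross product → J_v[:, 2] = (4.9641,-0.0000,0.5981)
J_ω[:, 2] = z_2
entry J[0][2] = 4.9641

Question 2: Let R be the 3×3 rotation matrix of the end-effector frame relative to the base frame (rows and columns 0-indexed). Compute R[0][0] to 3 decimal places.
End-effector x-axis (col 0 of R) = (-0.5000,0.0000,-0.8660)
R[0][0] = -0.5000

-0.500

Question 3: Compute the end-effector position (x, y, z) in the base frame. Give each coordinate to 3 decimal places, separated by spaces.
after link 1: o_1 = (0.0000, 0.0000, 2.0000)
after link 2: o_2 = (0.8660, 3.0000, 2.5000)
after link 3: o_3 = (3.3660, 5.0000, 6.8301)
after link 4: o_4 = (0.2679, 5.0000, 7.4641)

0.268 5.000 7.464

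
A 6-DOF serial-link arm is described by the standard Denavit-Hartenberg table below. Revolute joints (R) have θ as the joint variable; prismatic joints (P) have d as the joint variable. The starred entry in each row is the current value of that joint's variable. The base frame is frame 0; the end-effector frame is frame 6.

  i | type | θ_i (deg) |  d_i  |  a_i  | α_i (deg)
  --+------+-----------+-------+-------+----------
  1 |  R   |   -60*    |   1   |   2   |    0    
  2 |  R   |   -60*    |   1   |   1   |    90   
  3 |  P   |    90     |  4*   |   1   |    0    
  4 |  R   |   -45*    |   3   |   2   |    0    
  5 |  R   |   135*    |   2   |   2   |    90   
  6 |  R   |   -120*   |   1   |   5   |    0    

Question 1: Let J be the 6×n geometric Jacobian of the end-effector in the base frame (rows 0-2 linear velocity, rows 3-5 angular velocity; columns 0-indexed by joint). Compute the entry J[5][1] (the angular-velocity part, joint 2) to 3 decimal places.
1.000

axis z_1 = (0.0000,0.0000,1.0000); lever o_n−o_1 = (-5.5013,-0.1888,4.4142)
cross product → J_v[:, 1] = (0.1888,-5.5013,0.0000)
J_ω[:, 1] = z_1
entry J[5][1] = 1.0000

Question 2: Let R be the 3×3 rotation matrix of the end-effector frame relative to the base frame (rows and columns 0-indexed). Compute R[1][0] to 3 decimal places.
End-effector x-axis (col 0 of R) = (0.5000,-0.8660,0.0000)
R[1][0] = -0.8660

-0.866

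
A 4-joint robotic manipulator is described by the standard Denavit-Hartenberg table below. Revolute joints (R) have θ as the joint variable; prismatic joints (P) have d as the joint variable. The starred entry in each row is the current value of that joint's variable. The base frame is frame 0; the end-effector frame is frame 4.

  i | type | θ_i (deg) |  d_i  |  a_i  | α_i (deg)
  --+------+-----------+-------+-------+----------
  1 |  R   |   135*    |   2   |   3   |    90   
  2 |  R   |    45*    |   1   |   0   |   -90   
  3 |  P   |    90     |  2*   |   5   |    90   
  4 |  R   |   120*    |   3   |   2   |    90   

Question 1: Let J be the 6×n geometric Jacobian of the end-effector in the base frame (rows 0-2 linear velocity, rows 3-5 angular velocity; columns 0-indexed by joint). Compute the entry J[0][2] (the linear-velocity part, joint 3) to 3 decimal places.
prismatic axis z_2 = (0.5000,-0.5000,0.7071)
J_v[:, 2] = z_2; J_ω[:, 2] = (0,0,0)
entry J[0][2] = 0.5000

0.500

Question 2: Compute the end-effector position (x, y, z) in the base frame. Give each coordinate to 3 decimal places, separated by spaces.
-3.877 -0.366 6.760

after link 1: o_1 = (-2.1213, 2.1213, 2.0000)
after link 2: o_2 = (-1.4142, 2.8284, 2.0000)
after link 3: o_3 = (-3.9497, -1.7071, 3.4142)
after link 4: o_4 = (-3.8766, -0.3660, 6.7603)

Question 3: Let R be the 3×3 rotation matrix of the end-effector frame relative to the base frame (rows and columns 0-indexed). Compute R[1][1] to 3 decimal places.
End-effector y-axis (col 1 of R) = (-0.5000,0.5000,0.7071)
R[1][1] = 0.5000

0.500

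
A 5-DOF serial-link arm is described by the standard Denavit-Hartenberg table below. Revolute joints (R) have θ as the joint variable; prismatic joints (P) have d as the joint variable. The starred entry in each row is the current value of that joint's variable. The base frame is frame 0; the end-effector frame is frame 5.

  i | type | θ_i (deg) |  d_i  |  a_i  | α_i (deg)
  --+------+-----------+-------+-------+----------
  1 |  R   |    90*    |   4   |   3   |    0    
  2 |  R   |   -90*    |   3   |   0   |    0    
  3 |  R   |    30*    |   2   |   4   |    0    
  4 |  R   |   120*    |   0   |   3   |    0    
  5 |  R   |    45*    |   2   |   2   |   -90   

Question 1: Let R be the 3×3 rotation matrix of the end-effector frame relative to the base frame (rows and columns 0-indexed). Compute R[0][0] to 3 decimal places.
End-effector x-axis (col 0 of R) = (-0.9659,-0.2588,0.0000)
R[0][0] = -0.9659

-0.966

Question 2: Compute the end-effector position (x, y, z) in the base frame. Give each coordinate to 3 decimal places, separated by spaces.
-1.066 5.982 11.000

after link 1: o_1 = (0.0000, 3.0000, 4.0000)
after link 2: o_2 = (0.0000, 3.0000, 7.0000)
after link 3: o_3 = (3.4641, 5.0000, 9.0000)
after link 4: o_4 = (0.8660, 6.5000, 9.0000)
after link 5: o_5 = (-1.0658, 5.9824, 11.0000)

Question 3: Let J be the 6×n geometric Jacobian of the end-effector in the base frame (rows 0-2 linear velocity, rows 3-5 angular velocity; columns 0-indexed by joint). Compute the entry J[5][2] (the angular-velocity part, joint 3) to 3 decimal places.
1.000

axis z_2 = (0.0000,0.0000,1.0000); lever o_n−o_2 = (-1.0658,2.9824,4.0000)
cross product → J_v[:, 2] = (-2.9824,-1.0658,0.0000)
J_ω[:, 2] = z_2
entry J[5][2] = 1.0000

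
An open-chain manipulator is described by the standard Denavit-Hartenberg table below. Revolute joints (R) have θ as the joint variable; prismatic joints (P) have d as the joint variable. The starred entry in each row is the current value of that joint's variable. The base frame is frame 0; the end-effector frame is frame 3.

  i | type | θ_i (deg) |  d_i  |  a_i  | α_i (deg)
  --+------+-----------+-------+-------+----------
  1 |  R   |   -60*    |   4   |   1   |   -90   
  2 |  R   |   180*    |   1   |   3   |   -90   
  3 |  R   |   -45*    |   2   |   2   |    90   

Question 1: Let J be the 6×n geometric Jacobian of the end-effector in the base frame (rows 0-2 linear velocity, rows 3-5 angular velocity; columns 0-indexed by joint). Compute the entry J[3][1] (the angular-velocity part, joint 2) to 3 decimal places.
0.866

axis z_1 = (0.8660,0.5000,0.0000); lever o_n−o_1 = (-0.1163,5.0299,2.0000)
cross product → J_v[:, 1] = (1.0000,-1.7321,4.4142)
J_ω[:, 1] = z_1
entry J[3][1] = 0.8660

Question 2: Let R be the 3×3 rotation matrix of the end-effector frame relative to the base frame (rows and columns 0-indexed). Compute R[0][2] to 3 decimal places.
0.966

End-effector z-axis (col 2 of R) = (0.9659,-0.2588,0.0000)
R[0][2] = 0.9659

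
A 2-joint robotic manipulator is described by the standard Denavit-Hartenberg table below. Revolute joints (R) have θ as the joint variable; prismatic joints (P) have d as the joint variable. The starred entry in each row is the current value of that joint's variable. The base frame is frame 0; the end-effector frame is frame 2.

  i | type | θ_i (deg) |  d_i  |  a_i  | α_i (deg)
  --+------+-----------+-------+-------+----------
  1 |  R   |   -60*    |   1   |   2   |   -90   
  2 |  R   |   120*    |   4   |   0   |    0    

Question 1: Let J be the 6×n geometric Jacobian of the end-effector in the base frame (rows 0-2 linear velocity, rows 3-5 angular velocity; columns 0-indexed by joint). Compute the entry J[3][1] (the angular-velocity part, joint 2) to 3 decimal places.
axis z_1 = (0.8660,0.5000,0.0000); lever o_n−o_1 = (3.4641,2.0000,0.0000)
cross product → J_v[:, 1] = (-0.0000,0.0000,0.0000)
J_ω[:, 1] = z_1
entry J[3][1] = 0.8660

0.866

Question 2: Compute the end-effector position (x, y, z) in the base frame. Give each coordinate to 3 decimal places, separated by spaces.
4.464 0.268 1.000

after link 1: o_1 = (1.0000, -1.7321, 1.0000)
after link 2: o_2 = (4.4641, 0.2679, 1.0000)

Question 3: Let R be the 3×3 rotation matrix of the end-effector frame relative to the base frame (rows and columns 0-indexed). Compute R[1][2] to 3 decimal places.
End-effector z-axis (col 2 of R) = (0.8660,0.5000,0.0000)
R[1][2] = 0.5000

0.500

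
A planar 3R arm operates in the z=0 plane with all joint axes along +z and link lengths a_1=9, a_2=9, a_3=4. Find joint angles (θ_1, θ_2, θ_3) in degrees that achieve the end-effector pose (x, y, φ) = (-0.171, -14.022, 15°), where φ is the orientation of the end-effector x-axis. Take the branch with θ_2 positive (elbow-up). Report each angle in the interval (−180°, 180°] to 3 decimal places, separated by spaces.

-135.000 60.000 90.001

wrist centre = target − a_3·(cos φ, sin φ) = (-4.0347, -15.0573)
cos θ_2 = (243.0004−9²−9²)/(2·9·9) = 0.5000; θ_2 = 59.9998° (elbow-up)
β = atan2(-15.0573,-4.0347) = -105.0004°; ψ = atan2(7.7942,13.5000) = 29.9999°
θ_1 = β − ψ = -135.0003°
θ_3 = φ − θ_1 − θ_2 = 90.0005° (wrapped to (-180°,180°])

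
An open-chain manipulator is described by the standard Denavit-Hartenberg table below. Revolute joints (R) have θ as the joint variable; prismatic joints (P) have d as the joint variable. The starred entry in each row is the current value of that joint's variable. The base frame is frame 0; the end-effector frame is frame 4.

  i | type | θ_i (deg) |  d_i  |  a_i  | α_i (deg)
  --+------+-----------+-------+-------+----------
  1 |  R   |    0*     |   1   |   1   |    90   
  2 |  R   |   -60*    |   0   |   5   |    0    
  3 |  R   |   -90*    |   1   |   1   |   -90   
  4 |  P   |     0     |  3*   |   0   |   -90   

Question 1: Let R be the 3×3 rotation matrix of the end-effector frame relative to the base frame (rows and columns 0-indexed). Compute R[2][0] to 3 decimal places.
End-effector x-axis (col 0 of R) = (-0.8660,-0.0000,-0.5000)
R[2][0] = -0.5000

-0.500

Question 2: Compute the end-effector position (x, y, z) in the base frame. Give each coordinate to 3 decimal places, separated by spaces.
4.134 -1.000 -6.428

after link 1: o_1 = (1.0000, 0.0000, 1.0000)
after link 2: o_2 = (3.5000, -0.0000, -3.3301)
after link 3: o_3 = (2.6340, -1.0000, -3.8301)
after link 4: o_4 = (4.1340, -1.0000, -6.4282)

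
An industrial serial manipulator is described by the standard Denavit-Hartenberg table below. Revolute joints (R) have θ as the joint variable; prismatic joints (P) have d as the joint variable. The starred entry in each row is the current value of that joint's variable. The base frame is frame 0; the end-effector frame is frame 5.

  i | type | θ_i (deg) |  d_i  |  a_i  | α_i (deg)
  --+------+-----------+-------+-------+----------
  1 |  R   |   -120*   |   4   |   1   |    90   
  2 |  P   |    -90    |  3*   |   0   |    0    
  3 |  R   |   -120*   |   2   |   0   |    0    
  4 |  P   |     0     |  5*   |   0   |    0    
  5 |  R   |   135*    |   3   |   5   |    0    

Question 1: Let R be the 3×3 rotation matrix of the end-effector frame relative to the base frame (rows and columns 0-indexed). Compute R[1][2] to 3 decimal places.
End-effector z-axis (col 2 of R) = (-0.8660,0.5000,0.0000)
R[1][2] = 0.5000

0.500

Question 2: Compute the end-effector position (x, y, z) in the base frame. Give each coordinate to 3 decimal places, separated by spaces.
after link 1: o_1 = (-0.5000, -0.8660, 4.0000)
after link 2: o_2 = (-3.0981, 0.6340, 4.0000)
after link 3: o_3 = (-4.8301, 1.6340, 4.0000)
after link 4: o_4 = (-9.1603, 4.1340, 4.0000)
after link 5: o_5 = (-12.4054, 4.5133, -0.8296)

-12.405 4.513 -0.830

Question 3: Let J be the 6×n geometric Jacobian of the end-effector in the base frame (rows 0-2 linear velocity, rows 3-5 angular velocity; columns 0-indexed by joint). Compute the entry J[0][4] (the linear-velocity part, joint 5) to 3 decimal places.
axis z_4 = (-0.8660,0.5000,0.0000); lever o_n−o_4 = (-3.2451,0.3793,-4.8296)
cross product → J_v[:, 4] = (-2.4148,-4.1826,1.2941)
J_ω[:, 4] = z_4
entry J[0][4] = -2.4148

-2.415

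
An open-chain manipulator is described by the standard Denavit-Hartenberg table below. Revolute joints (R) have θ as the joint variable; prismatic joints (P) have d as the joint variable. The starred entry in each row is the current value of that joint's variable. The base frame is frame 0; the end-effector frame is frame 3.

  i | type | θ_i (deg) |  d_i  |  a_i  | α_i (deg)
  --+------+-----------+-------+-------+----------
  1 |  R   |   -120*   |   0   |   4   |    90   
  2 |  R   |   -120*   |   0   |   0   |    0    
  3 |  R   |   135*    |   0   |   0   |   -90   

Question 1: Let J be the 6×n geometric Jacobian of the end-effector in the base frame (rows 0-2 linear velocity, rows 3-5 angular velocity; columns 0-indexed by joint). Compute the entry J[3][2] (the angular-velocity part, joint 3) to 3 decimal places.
axis z_2 = (-0.8660,0.5000,0.0000); lever o_n−o_2 = (0.0000,0.0000,0.0000)
cross product → J_v[:, 2] = (0.0000,0.0000,-0.0000)
J_ω[:, 2] = z_2
entry J[3][2] = -0.8660

-0.866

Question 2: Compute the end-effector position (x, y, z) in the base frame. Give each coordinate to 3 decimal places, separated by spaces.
after link 1: o_1 = (-2.0000, -3.4641, 0.0000)
after link 2: o_2 = (-2.0000, -3.4641, 0.0000)
after link 3: o_3 = (-2.0000, -3.4641, 0.0000)

-2.000 -3.464 0.000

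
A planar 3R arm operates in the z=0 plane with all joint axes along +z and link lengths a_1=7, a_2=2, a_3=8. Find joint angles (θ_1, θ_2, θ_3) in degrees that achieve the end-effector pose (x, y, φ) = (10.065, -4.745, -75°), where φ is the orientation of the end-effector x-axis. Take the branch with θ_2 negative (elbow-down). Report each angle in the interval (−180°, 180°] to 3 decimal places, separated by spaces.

29.995 -44.980 -60.016

wrist centre = target − a_3·(cos φ, sin φ) = (7.9944, 2.9824)
cos θ_2 = (72.8059−7²−2²)/(2·7·2) = 0.7074; θ_2 = -44.9799° (elbow-down)
β = atan2(2.9824,7.9944) = 20.4585°; ψ = atan2(-1.4137,8.4147) = -9.5369°
θ_1 = β − ψ = 29.9955°
θ_3 = φ − θ_1 − θ_2 = -60.0156° (wrapped to (-180°,180°])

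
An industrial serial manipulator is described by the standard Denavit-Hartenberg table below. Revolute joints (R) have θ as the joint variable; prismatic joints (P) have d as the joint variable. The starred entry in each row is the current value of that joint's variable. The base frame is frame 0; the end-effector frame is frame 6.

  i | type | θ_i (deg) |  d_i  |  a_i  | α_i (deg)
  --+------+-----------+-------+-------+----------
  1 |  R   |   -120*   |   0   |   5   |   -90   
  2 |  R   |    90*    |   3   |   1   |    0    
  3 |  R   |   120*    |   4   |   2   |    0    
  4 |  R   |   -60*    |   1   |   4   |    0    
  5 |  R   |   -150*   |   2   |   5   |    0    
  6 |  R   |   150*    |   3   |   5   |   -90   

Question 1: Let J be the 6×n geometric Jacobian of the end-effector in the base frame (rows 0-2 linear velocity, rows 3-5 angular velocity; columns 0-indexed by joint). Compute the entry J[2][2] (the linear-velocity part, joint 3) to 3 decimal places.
axis z_2 = (0.8660,-0.5000,0.0000); lever o_n−o_2 = (10.9234,-1.0801,-3.5000)
cross product → J_v[:, 2] = (1.7500,3.0311,4.5263)
J_ω[:, 2] = z_2
entry J[2][2] = 4.5263

4.526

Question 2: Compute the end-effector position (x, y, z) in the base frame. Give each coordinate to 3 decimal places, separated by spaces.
after link 1: o_1 = (-2.5000, -4.3301, 0.0000)
after link 2: o_2 = (0.0981, -5.8301, -1.0000)
after link 3: o_3 = (4.4282, -6.3301, -0.0000)
after link 4: o_4 = (7.0263, -3.8301, -2.0000)
after link 5: o_5 = (6.2583, -9.1603, -2.0000)
after link 6: o_6 = (11.0215, -6.9103, -4.5000)

11.021 -6.910 -4.500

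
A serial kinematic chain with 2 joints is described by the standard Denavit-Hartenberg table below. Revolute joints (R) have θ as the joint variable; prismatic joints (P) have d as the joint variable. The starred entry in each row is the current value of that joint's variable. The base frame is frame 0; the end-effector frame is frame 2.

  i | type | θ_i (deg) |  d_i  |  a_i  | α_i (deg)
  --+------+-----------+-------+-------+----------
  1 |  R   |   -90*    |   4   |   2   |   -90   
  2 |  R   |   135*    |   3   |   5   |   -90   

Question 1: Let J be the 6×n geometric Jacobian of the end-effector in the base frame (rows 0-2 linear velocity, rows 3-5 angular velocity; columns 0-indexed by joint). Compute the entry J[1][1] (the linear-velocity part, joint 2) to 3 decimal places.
3.536

axis z_1 = (1.0000,0.0000,0.0000); lever o_n−o_1 = (3.0000,3.5355,-3.5355)
cross product → J_v[:, 1] = (-0.0000,3.5355,3.5355)
J_ω[:, 1] = z_1
entry J[1][1] = 3.5355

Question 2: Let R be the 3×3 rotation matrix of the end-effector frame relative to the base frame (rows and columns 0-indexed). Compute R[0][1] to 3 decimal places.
End-effector y-axis (col 1 of R) = (-1.0000,-0.0000,-0.0000)
R[0][1] = -1.0000

-1.000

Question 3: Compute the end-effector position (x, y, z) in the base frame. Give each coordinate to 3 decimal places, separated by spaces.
3.000 1.536 0.464

after link 1: o_1 = (0.0000, -2.0000, 4.0000)
after link 2: o_2 = (3.0000, 1.5355, 0.4645)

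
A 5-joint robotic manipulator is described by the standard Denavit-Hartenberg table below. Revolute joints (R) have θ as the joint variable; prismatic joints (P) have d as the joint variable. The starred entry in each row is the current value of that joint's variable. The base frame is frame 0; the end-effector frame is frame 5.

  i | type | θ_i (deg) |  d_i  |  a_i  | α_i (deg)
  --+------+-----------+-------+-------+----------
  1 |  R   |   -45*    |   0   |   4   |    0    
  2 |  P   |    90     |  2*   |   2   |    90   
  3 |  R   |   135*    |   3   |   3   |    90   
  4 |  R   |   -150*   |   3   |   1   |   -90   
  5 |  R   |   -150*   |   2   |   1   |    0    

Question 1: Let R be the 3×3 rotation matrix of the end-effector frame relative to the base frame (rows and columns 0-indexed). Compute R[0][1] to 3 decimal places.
0.473

End-effector y-axis (col 1 of R) = (0.4727,0.8263,0.3062)
R[0][1] = 0.4727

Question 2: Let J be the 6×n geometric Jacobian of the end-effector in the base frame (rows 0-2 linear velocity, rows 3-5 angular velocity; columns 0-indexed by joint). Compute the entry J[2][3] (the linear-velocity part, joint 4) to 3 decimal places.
axis z_3 = (0.5000,0.5000,0.7071); lever o_n−o_3 = (0.0359,2.5801,3.0999)
cross product → J_v[:, 3] = (-0.2745,-1.5246,1.2721)
J_ω[:, 3] = z_3
entry J[2][3] = 1.2721

1.272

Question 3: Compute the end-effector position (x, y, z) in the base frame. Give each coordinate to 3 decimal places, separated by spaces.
after link 1: o_1 = (2.8284, -2.8284, 0.0000)
after link 2: o_2 = (4.2426, -1.4142, 2.0000)
after link 3: o_3 = (4.8640, -5.0355, 4.1213)
after link 4: o_4 = (6.4434, -2.7490, 5.6303)
after link 5: o_5 = (4.8999, -2.4554, 7.2213)

4.900 -2.455 7.221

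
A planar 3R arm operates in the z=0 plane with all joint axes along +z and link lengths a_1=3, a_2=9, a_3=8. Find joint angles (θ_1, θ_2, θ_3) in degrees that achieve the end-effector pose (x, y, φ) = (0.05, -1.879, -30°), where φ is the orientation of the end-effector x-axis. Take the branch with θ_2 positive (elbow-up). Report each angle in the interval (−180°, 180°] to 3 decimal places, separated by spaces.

44.987 135.012 150.001

wrist centre = target − a_3·(cos φ, sin φ) = (-6.8782, 2.1210)
cos θ_2 = (51.8083−3²−9²)/(2·3·9) = -0.7073; θ_2 = 135.0119° (elbow-up)
β = atan2(2.1210,-6.8782) = 162.8620°; ψ = atan2(6.3626,-3.3653) = 117.8749°
θ_1 = β − ψ = 44.9871°
θ_3 = φ − θ_1 − θ_2 = 150.0010° (wrapped to (-180°,180°])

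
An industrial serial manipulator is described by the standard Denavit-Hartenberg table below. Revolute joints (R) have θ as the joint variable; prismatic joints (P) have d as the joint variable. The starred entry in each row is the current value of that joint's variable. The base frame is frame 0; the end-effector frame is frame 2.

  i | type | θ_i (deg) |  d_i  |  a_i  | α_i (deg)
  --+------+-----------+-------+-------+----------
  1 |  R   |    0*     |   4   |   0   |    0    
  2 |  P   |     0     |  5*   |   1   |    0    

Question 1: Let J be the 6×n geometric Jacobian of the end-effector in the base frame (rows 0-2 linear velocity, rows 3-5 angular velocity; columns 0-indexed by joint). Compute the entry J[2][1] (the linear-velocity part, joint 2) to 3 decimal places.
prismatic axis z_1 = (0.0000,0.0000,1.0000)
J_v[:, 1] = z_1; J_ω[:, 1] = (0,0,0)
entry J[2][1] = 1.0000

1.000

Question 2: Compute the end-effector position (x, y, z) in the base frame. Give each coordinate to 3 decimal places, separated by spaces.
after link 1: o_1 = (0.0000, 0.0000, 4.0000)
after link 2: o_2 = (1.0000, 0.0000, 9.0000)

1.000 0.000 9.000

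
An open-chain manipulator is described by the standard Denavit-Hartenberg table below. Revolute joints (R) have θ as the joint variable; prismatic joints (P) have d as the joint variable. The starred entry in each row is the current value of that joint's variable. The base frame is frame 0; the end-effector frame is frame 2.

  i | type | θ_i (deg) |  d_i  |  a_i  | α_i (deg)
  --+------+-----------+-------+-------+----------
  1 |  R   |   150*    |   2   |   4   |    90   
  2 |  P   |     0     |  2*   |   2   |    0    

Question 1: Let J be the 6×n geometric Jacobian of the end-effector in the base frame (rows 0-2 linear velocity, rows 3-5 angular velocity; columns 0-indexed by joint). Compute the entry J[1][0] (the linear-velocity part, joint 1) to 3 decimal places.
-4.196

axis z_0 = ẑ; lever o_n−o_0 = (-4.1962,4.7321,2.0000)
cross product → J_v[:, 0] = (-4.7321,-4.1962,0.0000)
J_ω[:, 0] = z_0
entry J[1][0] = -4.1962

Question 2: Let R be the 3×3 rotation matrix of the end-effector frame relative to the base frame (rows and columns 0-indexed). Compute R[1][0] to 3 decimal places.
End-effector x-axis (col 0 of R) = (-0.8660,0.5000,0.0000)
R[1][0] = 0.5000

0.500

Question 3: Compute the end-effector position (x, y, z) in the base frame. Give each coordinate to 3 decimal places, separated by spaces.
after link 1: o_1 = (-3.4641, 2.0000, 2.0000)
after link 2: o_2 = (-4.1962, 4.7321, 2.0000)

-4.196 4.732 2.000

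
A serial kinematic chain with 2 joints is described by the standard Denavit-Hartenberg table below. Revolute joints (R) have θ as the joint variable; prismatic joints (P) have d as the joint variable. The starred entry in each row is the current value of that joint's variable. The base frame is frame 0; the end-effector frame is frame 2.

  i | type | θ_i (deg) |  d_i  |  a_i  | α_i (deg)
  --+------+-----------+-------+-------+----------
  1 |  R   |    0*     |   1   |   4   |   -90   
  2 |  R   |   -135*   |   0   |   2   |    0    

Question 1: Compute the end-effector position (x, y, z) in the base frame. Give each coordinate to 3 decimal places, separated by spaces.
after link 1: o_1 = (4.0000, 0.0000, 1.0000)
after link 2: o_2 = (2.5858, -0.0000, 2.4142)

2.586 -0.000 2.414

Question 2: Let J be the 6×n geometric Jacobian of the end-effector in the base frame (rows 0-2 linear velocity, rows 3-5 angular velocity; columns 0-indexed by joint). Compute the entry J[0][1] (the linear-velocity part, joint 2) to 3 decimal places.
axis z_1 = (0.0000,1.0000,0.0000); lever o_n−o_1 = (-1.4142,-0.0000,1.4142)
cross product → J_v[:, 1] = (1.4142,-0.0000,1.4142)
J_ω[:, 1] = z_1
entry J[0][1] = 1.4142

1.414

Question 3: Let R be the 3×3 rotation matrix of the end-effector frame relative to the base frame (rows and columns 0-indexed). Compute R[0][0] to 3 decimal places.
-0.707

End-effector x-axis (col 0 of R) = (-0.7071,-0.0000,0.7071)
R[0][0] = -0.7071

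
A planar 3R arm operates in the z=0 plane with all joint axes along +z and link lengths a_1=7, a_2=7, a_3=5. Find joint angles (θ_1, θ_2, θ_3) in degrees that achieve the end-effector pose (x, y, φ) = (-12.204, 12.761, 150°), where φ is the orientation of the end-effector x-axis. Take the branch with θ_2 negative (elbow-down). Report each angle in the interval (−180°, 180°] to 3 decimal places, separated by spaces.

150.005 -45.009 45.003

wrist centre = target − a_3·(cos φ, sin φ) = (-7.8739, 10.2610)
cos θ_2 = (167.2860−7²−7²)/(2·7·7) = 0.7070; θ_2 = -45.0087° (elbow-down)
β = atan2(10.2610,-7.8739) = 127.5012°; ψ = atan2(-4.9505,11.9490) = -22.5043°
θ_1 = β − ψ = 150.0055°
θ_3 = φ − θ_1 − θ_2 = 45.0032° (wrapped to (-180°,180°])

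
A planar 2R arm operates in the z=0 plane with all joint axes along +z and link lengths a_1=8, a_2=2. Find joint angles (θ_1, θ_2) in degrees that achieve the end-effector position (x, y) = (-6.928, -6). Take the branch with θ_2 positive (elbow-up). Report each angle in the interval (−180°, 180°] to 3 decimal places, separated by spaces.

cos θ_2 = (83.9972−8²−2²)/(2·8·2) = 0.4999; θ_2 = 60.0058° (elbow-up)
β = atan2(-6.0000,-6.9280) = -139.1058°; ψ = atan2(1.7322,8.9998) = 10.8942°
θ_1 = β − ψ = -150.0000°

-150.000 60.006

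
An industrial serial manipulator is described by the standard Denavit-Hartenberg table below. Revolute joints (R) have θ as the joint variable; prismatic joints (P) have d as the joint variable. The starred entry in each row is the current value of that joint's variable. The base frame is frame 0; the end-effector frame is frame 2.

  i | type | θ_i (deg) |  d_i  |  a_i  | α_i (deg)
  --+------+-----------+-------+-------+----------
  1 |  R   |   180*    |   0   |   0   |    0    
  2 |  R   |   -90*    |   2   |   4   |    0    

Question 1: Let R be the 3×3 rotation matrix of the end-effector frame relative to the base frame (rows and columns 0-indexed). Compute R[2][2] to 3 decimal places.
End-effector z-axis (col 2 of R) = (0.0000,0.0000,1.0000)
R[2][2] = 1.0000

1.000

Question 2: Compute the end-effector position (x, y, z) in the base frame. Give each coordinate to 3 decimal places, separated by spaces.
0.000 4.000 2.000

after link 1: o_1 = (0.0000, 0.0000, 0.0000)
after link 2: o_2 = (0.0000, 4.0000, 2.0000)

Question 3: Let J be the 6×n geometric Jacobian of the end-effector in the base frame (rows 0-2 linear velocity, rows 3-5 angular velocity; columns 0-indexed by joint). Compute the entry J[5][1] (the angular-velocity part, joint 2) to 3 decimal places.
1.000

axis z_1 = (0.0000,0.0000,1.0000); lever o_n−o_1 = (0.0000,4.0000,2.0000)
cross product → J_v[:, 1] = (-4.0000,0.0000,0.0000)
J_ω[:, 1] = z_1
entry J[5][1] = 1.0000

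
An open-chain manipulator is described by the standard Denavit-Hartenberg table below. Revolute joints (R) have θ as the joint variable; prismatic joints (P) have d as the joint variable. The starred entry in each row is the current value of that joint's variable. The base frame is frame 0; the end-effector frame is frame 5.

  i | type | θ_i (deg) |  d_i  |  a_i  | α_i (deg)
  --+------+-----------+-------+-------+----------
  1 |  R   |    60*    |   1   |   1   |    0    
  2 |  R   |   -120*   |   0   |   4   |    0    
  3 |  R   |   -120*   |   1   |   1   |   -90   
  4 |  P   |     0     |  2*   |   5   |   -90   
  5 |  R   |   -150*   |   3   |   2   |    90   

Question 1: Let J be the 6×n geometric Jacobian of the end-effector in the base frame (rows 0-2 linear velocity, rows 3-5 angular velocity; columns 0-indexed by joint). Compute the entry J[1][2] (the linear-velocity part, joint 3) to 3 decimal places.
axis z_2 = (0.0000,0.0000,1.0000); lever o_n−o_2 = (-4.2679,-3.0000,-2.0000)
cross product → J_v[:, 2] = (3.0000,-4.2679,0.0000)
J_ω[:, 2] = z_2
entry J[1][2] = -4.2679

-4.268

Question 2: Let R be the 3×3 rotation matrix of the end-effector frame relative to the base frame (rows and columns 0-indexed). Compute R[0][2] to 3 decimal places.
0.500

End-effector z-axis (col 2 of R) = (0.5000,0.8660,-0.0000)
R[0][2] = 0.5000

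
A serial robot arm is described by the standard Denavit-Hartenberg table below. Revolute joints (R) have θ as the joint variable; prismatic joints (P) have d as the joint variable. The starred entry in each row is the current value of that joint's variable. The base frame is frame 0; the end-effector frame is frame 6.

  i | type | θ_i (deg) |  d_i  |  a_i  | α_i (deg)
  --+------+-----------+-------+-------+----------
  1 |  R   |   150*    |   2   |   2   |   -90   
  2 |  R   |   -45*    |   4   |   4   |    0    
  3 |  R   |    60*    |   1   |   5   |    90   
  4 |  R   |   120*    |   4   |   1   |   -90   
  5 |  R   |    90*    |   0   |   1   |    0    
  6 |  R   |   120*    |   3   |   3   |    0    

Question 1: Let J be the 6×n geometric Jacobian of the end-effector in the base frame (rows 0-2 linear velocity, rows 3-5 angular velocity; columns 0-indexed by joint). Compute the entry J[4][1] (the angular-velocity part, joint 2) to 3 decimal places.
-0.866

axis z_1 = (-0.5000,-0.8660,0.0000); lever o_n−o_1 = (-7.1938,1.7100,6.3466)
cross product → J_v[:, 1] = (-5.4963,3.1733,-7.0850)
J_ω[:, 1] = z_1
entry J[4][1] = -0.8660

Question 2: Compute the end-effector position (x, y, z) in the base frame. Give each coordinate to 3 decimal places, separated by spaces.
after link 1: o_1 = (-1.7321, 1.0000, 2.0000)
after link 2: o_2 = (-6.1815, -1.0499, 4.8284)
after link 3: o_3 = (-10.8641, 0.4989, 3.5343)
after link 4: o_4 = (-11.7755, 0.0251, 7.5274)
after link 5: o_5 = (-11.5513, -0.1044, 6.5615)
after link 6: o_6 = (-8.9259, 2.7100, 8.3466)

-8.926 2.710 8.347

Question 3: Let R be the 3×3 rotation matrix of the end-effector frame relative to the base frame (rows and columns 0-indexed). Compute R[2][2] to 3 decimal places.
End-effector z-axis (col 2 of R) = (0.9744,0.0148,0.2241)
R[2][2] = 0.2241

0.224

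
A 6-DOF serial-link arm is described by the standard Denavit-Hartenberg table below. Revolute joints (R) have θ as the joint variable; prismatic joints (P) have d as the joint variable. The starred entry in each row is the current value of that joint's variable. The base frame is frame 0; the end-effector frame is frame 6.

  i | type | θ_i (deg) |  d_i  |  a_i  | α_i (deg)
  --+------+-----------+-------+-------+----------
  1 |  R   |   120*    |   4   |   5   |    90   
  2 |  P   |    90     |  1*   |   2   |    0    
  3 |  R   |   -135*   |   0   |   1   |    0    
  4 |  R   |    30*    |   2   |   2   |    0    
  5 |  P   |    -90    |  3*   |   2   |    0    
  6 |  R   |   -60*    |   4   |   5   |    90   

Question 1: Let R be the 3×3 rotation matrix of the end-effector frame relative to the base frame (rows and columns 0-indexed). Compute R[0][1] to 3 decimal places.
0.866

End-effector y-axis (col 1 of R) = (0.8660,0.5000,0.0000)
R[0][1] = 0.8660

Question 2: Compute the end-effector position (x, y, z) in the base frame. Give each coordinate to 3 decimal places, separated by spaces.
7.514 6.985 1.549

after link 1: o_1 = (-2.5000, 4.3301, 4.0000)
after link 2: o_2 = (-1.6340, 4.8301, 6.0000)
after link 3: o_3 = (-1.9875, 5.4425, 5.2929)
after link 4: o_4 = (-1.2214, 8.1155, 4.7753)
after link 5: o_5 = (1.6355, 9.1672, 2.8434)
after link 6: o_6 = (7.5144, 6.9847, 1.5493)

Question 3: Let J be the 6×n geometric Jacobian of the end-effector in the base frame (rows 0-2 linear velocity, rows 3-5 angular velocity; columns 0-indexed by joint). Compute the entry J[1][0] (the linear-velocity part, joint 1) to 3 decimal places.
7.514

axis z_0 = ẑ; lever o_n−o_0 = (7.5144,6.9847,1.5493)
cross product → J_v[:, 0] = (-6.9847,7.5144,0.0000)
J_ω[:, 0] = z_0
entry J[1][0] = 7.5144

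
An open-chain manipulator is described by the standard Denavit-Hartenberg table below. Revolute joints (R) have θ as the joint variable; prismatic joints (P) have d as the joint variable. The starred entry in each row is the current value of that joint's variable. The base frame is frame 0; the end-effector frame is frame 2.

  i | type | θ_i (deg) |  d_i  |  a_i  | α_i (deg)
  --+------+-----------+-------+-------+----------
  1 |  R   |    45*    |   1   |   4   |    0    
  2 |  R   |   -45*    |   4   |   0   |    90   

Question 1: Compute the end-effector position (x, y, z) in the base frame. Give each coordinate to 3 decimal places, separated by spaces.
2.828 2.828 5.000

after link 1: o_1 = (2.8284, 2.8284, 1.0000)
after link 2: o_2 = (2.8284, 2.8284, 5.0000)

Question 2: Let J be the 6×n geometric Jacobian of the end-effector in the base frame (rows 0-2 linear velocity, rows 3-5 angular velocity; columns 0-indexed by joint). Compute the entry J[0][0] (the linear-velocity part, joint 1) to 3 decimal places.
axis z_0 = ẑ; lever o_n−o_0 = (2.8284,2.8284,5.0000)
cross product → J_v[:, 0] = (-2.8284,2.8284,0.0000)
J_ω[:, 0] = z_0
entry J[0][0] = -2.8284

-2.828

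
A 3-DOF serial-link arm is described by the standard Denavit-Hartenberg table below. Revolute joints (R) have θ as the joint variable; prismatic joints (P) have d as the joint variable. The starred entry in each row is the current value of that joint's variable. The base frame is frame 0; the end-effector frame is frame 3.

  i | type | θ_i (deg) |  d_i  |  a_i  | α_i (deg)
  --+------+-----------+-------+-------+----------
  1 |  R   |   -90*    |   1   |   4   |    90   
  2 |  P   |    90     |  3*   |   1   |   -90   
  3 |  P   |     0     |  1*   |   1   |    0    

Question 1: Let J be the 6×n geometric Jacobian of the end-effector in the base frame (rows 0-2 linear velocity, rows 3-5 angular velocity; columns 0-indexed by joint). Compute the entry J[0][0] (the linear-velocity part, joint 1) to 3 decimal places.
3.000

axis z_0 = ẑ; lever o_n−o_0 = (-3.0000,-3.0000,3.0000)
cross product → J_v[:, 0] = (3.0000,-3.0000,0.0000)
J_ω[:, 0] = z_0
entry J[0][0] = 3.0000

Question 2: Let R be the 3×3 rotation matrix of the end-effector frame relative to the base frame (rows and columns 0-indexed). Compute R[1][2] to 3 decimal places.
End-effector z-axis (col 2 of R) = (-0.0000,1.0000,0.0000)
R[1][2] = 1.0000

1.000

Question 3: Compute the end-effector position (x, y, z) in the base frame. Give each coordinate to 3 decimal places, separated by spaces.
-3.000 -3.000 3.000

after link 1: o_1 = (0.0000, -4.0000, 1.0000)
after link 2: o_2 = (-3.0000, -4.0000, 2.0000)
after link 3: o_3 = (-3.0000, -3.0000, 3.0000)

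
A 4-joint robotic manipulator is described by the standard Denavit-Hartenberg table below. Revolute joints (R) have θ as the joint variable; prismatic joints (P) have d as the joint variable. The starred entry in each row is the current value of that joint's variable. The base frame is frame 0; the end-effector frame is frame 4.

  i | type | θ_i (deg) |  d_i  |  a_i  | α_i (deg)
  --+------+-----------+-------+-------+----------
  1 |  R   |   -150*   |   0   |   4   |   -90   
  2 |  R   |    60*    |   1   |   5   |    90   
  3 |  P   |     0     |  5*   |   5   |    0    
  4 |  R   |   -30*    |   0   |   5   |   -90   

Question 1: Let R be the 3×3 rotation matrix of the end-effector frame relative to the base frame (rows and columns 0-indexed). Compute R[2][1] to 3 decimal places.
End-effector y-axis (col 1 of R) = (0.7500,0.4330,-0.5000)
R[2][1] = -0.5000

-0.500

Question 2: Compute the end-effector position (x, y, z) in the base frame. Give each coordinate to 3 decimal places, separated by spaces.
-14.169 -6.449 -9.910

after link 1: o_1 = (-3.4641, -2.0000, 0.0000)
after link 2: o_2 = (-5.1292, -4.1160, -4.3301)
after link 3: o_3 = (-11.0442, -7.5311, -6.1603)
after link 4: o_4 = (-14.1692, -6.4486, -9.9103)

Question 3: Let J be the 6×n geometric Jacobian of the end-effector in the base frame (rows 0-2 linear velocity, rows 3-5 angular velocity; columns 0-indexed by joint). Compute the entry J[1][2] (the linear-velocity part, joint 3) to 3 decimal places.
prismatic axis z_2 = (-0.7500,-0.4330,0.5000)
J_v[:, 2] = z_2; J_ω[:, 2] = (0,0,0)
entry J[1][2] = -0.4330

-0.433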